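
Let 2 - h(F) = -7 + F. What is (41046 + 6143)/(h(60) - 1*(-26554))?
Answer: 47189/26503 ≈ 1.7805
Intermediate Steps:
h(F) = 9 - F (h(F) = 2 - (-7 + F) = 2 + (7 - F) = 9 - F)
(41046 + 6143)/(h(60) - 1*(-26554)) = (41046 + 6143)/((9 - 1*60) - 1*(-26554)) = 47189/((9 - 60) + 26554) = 47189/(-51 + 26554) = 47189/26503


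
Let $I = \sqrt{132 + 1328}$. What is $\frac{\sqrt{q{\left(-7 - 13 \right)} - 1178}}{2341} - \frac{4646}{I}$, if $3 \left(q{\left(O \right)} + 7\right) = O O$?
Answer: $- \frac{2323 \sqrt{365}}{365} + \frac{i \sqrt{9465}}{7023} \approx -121.59 + 0.013853 i$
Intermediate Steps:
$q{\left(O \right)} = -7 + \frac{O^{2}}{3}$ ($q{\left(O \right)} = -7 + \frac{O O}{3} = -7 + \frac{O^{2}}{3}$)
$I = 2 \sqrt{365}$ ($I = \sqrt{1460} = 2 \sqrt{365} \approx 38.21$)
$\frac{\sqrt{q{\left(-7 - 13 \right)} - 1178}}{2341} - \frac{4646}{I} = \frac{\sqrt{\left(-7 + \frac{\left(-7 - 13\right)^{2}}{3}\right) - 1178}}{2341} - \frac{4646}{2 \sqrt{365}} = \sqrt{\left(-7 + \frac{\left(-20\right)^{2}}{3}\right) - 1178} \cdot \frac{1}{2341} - 4646 \frac{\sqrt{365}}{730} = \sqrt{\left(-7 + \frac{1}{3} \cdot 400\right) - 1178} \cdot \frac{1}{2341} - \frac{2323 \sqrt{365}}{365} = \sqrt{\left(-7 + \frac{400}{3}\right) - 1178} \cdot \frac{1}{2341} - \frac{2323 \sqrt{365}}{365} = \sqrt{\frac{379}{3} - 1178} \cdot \frac{1}{2341} - \frac{2323 \sqrt{365}}{365} = \sqrt{- \frac{3155}{3}} \cdot \frac{1}{2341} - \frac{2323 \sqrt{365}}{365} = \frac{i \sqrt{9465}}{3} \cdot \frac{1}{2341} - \frac{2323 \sqrt{365}}{365} = \frac{i \sqrt{9465}}{7023} - \frac{2323 \sqrt{365}}{365} = - \frac{2323 \sqrt{365}}{365} + \frac{i \sqrt{9465}}{7023}$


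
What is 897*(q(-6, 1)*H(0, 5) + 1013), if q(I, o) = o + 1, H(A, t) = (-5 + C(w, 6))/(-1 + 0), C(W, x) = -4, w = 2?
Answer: 924807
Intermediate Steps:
H(A, t) = 9 (H(A, t) = (-5 - 4)/(-1 + 0) = -9/(-1) = -9*(-1) = 9)
q(I, o) = 1 + o
897*(q(-6, 1)*H(0, 5) + 1013) = 897*((1 + 1)*9 + 1013) = 897*(2*9 + 1013) = 897*(18 + 1013) = 897*1031 = 924807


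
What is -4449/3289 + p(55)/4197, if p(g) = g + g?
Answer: -18310663/13803933 ≈ -1.3265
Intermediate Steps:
p(g) = 2*g
-4449/3289 + p(55)/4197 = -4449/3289 + (2*55)/4197 = -4449*1/3289 + 110*(1/4197) = -4449/3289 + 110/4197 = -18310663/13803933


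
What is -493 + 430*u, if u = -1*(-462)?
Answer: 198167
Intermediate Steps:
u = 462
-493 + 430*u = -493 + 430*462 = -493 + 198660 = 198167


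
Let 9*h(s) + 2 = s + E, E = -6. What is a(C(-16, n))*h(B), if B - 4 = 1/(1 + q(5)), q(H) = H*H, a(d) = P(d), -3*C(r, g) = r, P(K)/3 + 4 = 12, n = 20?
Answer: -412/39 ≈ -10.564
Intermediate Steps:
P(K) = 24 (P(K) = -12 + 3*12 = -12 + 36 = 24)
C(r, g) = -r/3
a(d) = 24
q(H) = H**2
B = 105/26 (B = 4 + 1/(1 + 5**2) = 4 + 1/(1 + 25) = 4 + 1/26 = 105/26 ≈ 4.0385)
h(s) = -8/9 + s/9 (h(s) = -2/9 + (s - 6)/9 = -2/9 + (-6 + s)/9 = -2/9 + (-2/3 + s/9) = -8/9 + s/9)
a(C(-16, n))*h(B) = 24*(-8/9 + (1/9)*(105/26)) = 24*(-8/9 + 35/78) = 24*(-103/234) = -412/39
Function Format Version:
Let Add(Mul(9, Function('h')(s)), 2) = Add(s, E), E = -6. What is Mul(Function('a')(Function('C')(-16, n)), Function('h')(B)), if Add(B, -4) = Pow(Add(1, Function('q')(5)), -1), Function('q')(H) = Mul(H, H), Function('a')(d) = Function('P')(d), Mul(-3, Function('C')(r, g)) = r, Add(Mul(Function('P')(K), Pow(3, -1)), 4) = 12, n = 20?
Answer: Rational(-412, 39) ≈ -10.564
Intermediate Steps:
Function('P')(K) = 24 (Function('P')(K) = Add(-12, Mul(3, 12)) = Add(-12, 36) = 24)
Function('C')(r, g) = Mul(Rational(-1, 3), r)
Function('a')(d) = 24
Function('q')(H) = Pow(H, 2)
B = Rational(105, 26) (B = Add(4, Pow(Add(1, Pow(5, 2)), -1)) = Add(4, Pow(Add(1, 25), -1)) = Add(4, Pow(26, -1)) = Add(4, Rational(1, 26)) = Rational(105, 26) ≈ 4.0385)
Function('h')(s) = Add(Rational(-8, 9), Mul(Rational(1, 9), s)) (Function('h')(s) = Add(Rational(-2, 9), Mul(Rational(1, 9), Add(s, -6))) = Add(Rational(-2, 9), Mul(Rational(1, 9), Add(-6, s))) = Add(Rational(-2, 9), Add(Rational(-2, 3), Mul(Rational(1, 9), s))) = Add(Rational(-8, 9), Mul(Rational(1, 9), s)))
Mul(Function('a')(Function('C')(-16, n)), Function('h')(B)) = Mul(24, Add(Rational(-8, 9), Mul(Rational(1, 9), Rational(105, 26)))) = Mul(24, Add(Rational(-8, 9), Rational(35, 78))) = Mul(24, Rational(-103, 234)) = Rational(-412, 39)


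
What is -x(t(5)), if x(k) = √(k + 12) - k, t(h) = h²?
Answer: 25 - √37 ≈ 18.917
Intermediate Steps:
x(k) = √(12 + k) - k
-x(t(5)) = -(√(12 + 5²) - 1*5²) = -(√(12 + 25) - 1*25) = -(√37 - 25) = -(-25 + √37) = 25 - √37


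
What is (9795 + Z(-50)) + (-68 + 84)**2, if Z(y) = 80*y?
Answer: 6051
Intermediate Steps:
(9795 + Z(-50)) + (-68 + 84)**2 = (9795 + 80*(-50)) + (-68 + 84)**2 = (9795 - 4000) + 16**2 = 5795 + 256 = 6051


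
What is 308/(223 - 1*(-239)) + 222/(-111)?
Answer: -4/3 ≈ -1.3333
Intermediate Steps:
308/(223 - 1*(-239)) + 222/(-111) = 308/(223 + 239) + 222*(-1/111) = 308/462 - 2 = 308*(1/462) - 2 = 2/3 - 2 = -4/3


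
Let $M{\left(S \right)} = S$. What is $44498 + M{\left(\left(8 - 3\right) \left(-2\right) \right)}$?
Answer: $44488$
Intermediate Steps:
$44498 + M{\left(\left(8 - 3\right) \left(-2\right) \right)} = 44498 + \left(8 - 3\right) \left(-2\right) = 44498 + 5 \left(-2\right) = 44498 - 10 = 44488$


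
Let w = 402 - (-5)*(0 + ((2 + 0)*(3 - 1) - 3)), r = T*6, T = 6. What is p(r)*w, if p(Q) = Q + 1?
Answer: 15059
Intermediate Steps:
r = 36 (r = 6*6 = 36)
p(Q) = 1 + Q
w = 407 (w = 402 - (-5)*(0 + (2*2 - 3)) = 402 - (-5)*(0 + (4 - 3)) = 402 - (-5)*(0 + 1) = 402 - (-5) = 402 - 1*(-5) = 402 + 5 = 407)
p(r)*w = (1 + 36)*407 = 37*407 = 15059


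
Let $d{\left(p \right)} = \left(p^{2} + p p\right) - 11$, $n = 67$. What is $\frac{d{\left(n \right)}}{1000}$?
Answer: $\frac{8967}{1000} \approx 8.967$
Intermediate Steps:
$d{\left(p \right)} = -11 + 2 p^{2}$ ($d{\left(p \right)} = \left(p^{2} + p^{2}\right) - 11 = 2 p^{2} - 11 = -11 + 2 p^{2}$)
$\frac{d{\left(n \right)}}{1000} = \frac{-11 + 2 \cdot 67^{2}}{1000} = \left(-11 + 2 \cdot 4489\right) \frac{1}{1000} = \left(-11 + 8978\right) \frac{1}{1000} = 8967 \cdot \frac{1}{1000} = \frac{8967}{1000}$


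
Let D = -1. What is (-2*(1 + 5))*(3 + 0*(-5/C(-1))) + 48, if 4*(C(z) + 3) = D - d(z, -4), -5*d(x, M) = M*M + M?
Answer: 12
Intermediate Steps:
d(x, M) = -M/5 - M**2/5 (d(x, M) = -(M*M + M)/5 = -(M**2 + M)/5 = -(M + M**2)/5 = -M/5 - M**2/5)
C(z) = -53/20 (C(z) = -3 + (-1 - (-1)*(-4)*(1 - 4)/5)/4 = -3 + (-1 - (-1)*(-4)*(-3)/5)/4 = -3 + (-1 - 1*(-12/5))/4 = -3 + (-1 + 12/5)/4 = -3 + (1/4)*(7/5) = -3 + 7/20 = -53/20)
(-2*(1 + 5))*(3 + 0*(-5/C(-1))) + 48 = (-2*(1 + 5))*(3 + 0*(-5/(-53/20))) + 48 = (-2*6)*(3 + 0*(-5*(-20/53))) + 48 = -12*(3 + 0*(100/53)) + 48 = -12*(3 + 0) + 48 = -12*3 + 48 = -36 + 48 = 12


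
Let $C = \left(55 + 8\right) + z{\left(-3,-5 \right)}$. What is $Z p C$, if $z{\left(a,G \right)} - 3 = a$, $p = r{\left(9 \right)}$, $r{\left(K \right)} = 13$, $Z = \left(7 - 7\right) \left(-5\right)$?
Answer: $0$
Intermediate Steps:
$Z = 0$ ($Z = 0 \left(-5\right) = 0$)
$p = 13$
$z{\left(a,G \right)} = 3 + a$
$C = 63$ ($C = \left(55 + 8\right) + \left(3 - 3\right) = 63 + 0 = 63$)
$Z p C = 0 \cdot 13 \cdot 63 = 0 \cdot 63 = 0$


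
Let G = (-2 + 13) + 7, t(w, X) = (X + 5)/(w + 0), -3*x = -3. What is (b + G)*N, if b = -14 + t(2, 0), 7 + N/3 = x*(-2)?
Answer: -351/2 ≈ -175.50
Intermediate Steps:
x = 1 (x = -⅓*(-3) = 1)
t(w, X) = (5 + X)/w
G = 18 (G = 11 + 7 = 18)
N = -27 (N = -21 + 3*(1*(-2)) = -21 + 3*(-2) = -21 - 6 = -27)
b = -23/2 (b = -14 + (5 + 0)/2 = -14 + (½)*5 = -14 + 5/2 = -23/2 ≈ -11.500)
(b + G)*N = (-23/2 + 18)*(-27) = (13/2)*(-27) = -351/2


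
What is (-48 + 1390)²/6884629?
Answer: 1800964/6884629 ≈ 0.26159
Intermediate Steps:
(-48 + 1390)²/6884629 = 1342²*(1/6884629) = 1800964*(1/6884629) = 1800964/6884629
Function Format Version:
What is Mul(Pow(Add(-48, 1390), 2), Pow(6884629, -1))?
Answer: Rational(1800964, 6884629) ≈ 0.26159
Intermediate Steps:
Mul(Pow(Add(-48, 1390), 2), Pow(6884629, -1)) = Mul(Pow(1342, 2), Rational(1, 6884629)) = Mul(1800964, Rational(1, 6884629)) = Rational(1800964, 6884629)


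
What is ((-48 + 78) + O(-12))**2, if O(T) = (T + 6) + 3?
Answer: 729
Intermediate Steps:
O(T) = 9 + T (O(T) = (6 + T) + 3 = 9 + T)
((-48 + 78) + O(-12))**2 = ((-48 + 78) + (9 - 12))**2 = (30 - 3)**2 = 27**2 = 729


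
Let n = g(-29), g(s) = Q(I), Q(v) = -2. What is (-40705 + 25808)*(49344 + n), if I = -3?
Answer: -735047774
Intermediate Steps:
g(s) = -2
n = -2
(-40705 + 25808)*(49344 + n) = (-40705 + 25808)*(49344 - 2) = -14897*49342 = -735047774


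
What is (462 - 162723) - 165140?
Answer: -327401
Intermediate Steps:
(462 - 162723) - 165140 = -162261 - 165140 = -327401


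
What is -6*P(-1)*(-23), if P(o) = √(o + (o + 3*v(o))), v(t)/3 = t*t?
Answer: 138*√7 ≈ 365.11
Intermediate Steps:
v(t) = 3*t² (v(t) = 3*(t*t) = 3*t²)
P(o) = √(2*o + 9*o²) (P(o) = √(o + (o + 3*(3*o²))) = √(o + (o + 9*o²)) = √(2*o + 9*o²))
-6*P(-1)*(-23) = -6*√7*(-23) = 138*√7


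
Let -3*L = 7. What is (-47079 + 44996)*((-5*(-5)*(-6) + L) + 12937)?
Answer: -79891382/3 ≈ -2.6630e+7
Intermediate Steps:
L = -7/3 (L = -⅓*7 = -7/3 ≈ -2.3333)
(-47079 + 44996)*((-5*(-5)*(-6) + L) + 12937) = (-47079 + 44996)*((-5*(-5)*(-6) - 7/3) + 12937) = -2083*((25*(-6) - 7/3) + 12937) = -2083*((-150 - 7/3) + 12937) = -2083*(-457/3 + 12937) = -2083*38354/3 = -79891382/3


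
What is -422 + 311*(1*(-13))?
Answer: -4465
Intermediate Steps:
-422 + 311*(1*(-13)) = -422 + 311*(-13) = -422 - 4043 = -4465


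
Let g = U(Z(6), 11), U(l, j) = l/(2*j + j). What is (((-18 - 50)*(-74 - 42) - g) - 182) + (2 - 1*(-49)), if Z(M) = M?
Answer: 85325/11 ≈ 7756.8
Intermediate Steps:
U(l, j) = l/(3*j) (U(l, j) = l/((3*j)) = l*(1/(3*j)) = l/(3*j))
g = 2/11 (g = (⅓)*6/11 = (⅓)*6*(1/11) = 2/11 ≈ 0.18182)
(((-18 - 50)*(-74 - 42) - g) - 182) + (2 - 1*(-49)) = (((-18 - 50)*(-74 - 42) - 1*2/11) - 182) + (2 - 1*(-49)) = ((-68*(-116) - 2/11) - 182) + (2 + 49) = ((7888 - 2/11) - 182) + 51 = (86766/11 - 182) + 51 = 84764/11 + 51 = 85325/11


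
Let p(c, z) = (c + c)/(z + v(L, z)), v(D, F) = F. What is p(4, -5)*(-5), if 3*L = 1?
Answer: 4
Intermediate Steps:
L = ⅓ (L = (⅓)*1 = ⅓ ≈ 0.33333)
p(c, z) = c/z (p(c, z) = (c + c)/(z + z) = (2*c)/((2*z)) = (2*c)*(1/(2*z)) = c/z)
p(4, -5)*(-5) = (4/(-5))*(-5) = (4*(-⅕))*(-5) = -⅘*(-5) = 4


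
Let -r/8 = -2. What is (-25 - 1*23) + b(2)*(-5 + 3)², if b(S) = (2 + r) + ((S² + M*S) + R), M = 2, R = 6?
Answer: 80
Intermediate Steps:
r = 16 (r = -8*(-2) = 16)
b(S) = 24 + S² + 2*S (b(S) = (2 + 16) + ((S² + 2*S) + 6) = 18 + (6 + S² + 2*S) = 24 + S² + 2*S)
(-25 - 1*23) + b(2)*(-5 + 3)² = (-25 - 1*23) + (24 + 2² + 2*2)*(-5 + 3)² = (-25 - 23) + (24 + 4 + 4)*(-2)² = -48 + 32*4 = -48 + 128 = 80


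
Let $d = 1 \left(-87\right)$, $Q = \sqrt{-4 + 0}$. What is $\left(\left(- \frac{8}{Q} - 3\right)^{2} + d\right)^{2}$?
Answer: $8260 + 4512 i \approx 8260.0 + 4512.0 i$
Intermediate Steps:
$Q = 2 i$ ($Q = \sqrt{-4} = 2 i \approx 2.0 i$)
$d = -87$
$\left(\left(- \frac{8}{Q} - 3\right)^{2} + d\right)^{2} = \left(\left(- \frac{8}{2 i} - 3\right)^{2} - 87\right)^{2} = \left(\left(- 8 \left(- \frac{i}{2}\right) - 3\right)^{2} - 87\right)^{2} = \left(\left(4 i - 3\right)^{2} - 87\right)^{2} = \left(\left(-3 + 4 i\right)^{2} - 87\right)^{2} = \left(-87 + \left(-3 + 4 i\right)^{2}\right)^{2}$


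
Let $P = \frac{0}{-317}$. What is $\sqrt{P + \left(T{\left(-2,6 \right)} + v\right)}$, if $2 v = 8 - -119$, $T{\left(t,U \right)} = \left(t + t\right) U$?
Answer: $\frac{\sqrt{158}}{2} \approx 6.2849$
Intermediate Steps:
$T{\left(t,U \right)} = 2 U t$ ($T{\left(t,U \right)} = 2 t U = 2 U t$)
$P = 0$ ($P = 0 \left(- \frac{1}{317}\right) = 0$)
$v = \frac{127}{2}$ ($v = \frac{8 - -119}{2} = \frac{8 + 119}{2} = \frac{1}{2} \cdot 127 = \frac{127}{2} \approx 63.5$)
$\sqrt{P + \left(T{\left(-2,6 \right)} + v\right)} = \sqrt{0 + \left(2 \cdot 6 \left(-2\right) + \frac{127}{2}\right)} = \sqrt{0 + \left(-24 + \frac{127}{2}\right)} = \sqrt{0 + \frac{79}{2}} = \sqrt{\frac{79}{2}} = \frac{\sqrt{158}}{2}$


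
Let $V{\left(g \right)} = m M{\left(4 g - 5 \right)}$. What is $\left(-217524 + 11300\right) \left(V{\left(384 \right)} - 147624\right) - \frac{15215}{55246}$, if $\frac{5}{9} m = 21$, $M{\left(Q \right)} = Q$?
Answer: $\frac{5112757006406069}{276230} \approx 1.8509 \cdot 10^{10}$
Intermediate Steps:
$m = \frac{189}{5}$ ($m = \frac{9}{5} \cdot 21 = \frac{189}{5} \approx 37.8$)
$V{\left(g \right)} = -189 + \frac{756 g}{5}$ ($V{\left(g \right)} = \frac{189 \left(4 g - 5\right)}{5} = \frac{189 \left(-5 + 4 g\right)}{5} = -189 + \frac{756 g}{5}$)
$\left(-217524 + 11300\right) \left(V{\left(384 \right)} - 147624\right) - \frac{15215}{55246} = \left(-217524 + 11300\right) \left(\left(-189 + \frac{756}{5} \cdot 384\right) - 147624\right) - \frac{15215}{55246} = - 206224 \left(\left(-189 + \frac{290304}{5}\right) - 147624\right) - \frac{15215}{55246} = - 206224 \left(\frac{289359}{5} - 147624\right) - \frac{15215}{55246} = \left(-206224\right) \left(- \frac{448761}{5}\right) - \frac{15215}{55246} = \frac{92545288464}{5} - \frac{15215}{55246} = \frac{5112757006406069}{276230}$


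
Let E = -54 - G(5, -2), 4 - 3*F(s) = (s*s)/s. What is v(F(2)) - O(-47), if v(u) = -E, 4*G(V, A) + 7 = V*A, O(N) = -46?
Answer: 383/4 ≈ 95.750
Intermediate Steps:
G(V, A) = -7/4 + A*V/4 (G(V, A) = -7/4 + (V*A)/4 = -7/4 + (A*V)/4 = -7/4 + A*V/4)
F(s) = 4/3 - s/3 (F(s) = 4/3 - s*s/(3*s) = 4/3 - s²/(3*s) = 4/3 - s/3)
E = -199/4 (E = -54 - (-7/4 + (¼)*(-2)*5) = -54 - (-7/4 - 5/2) = -54 - 1*(-17/4) = -54 + 17/4 = -199/4 ≈ -49.750)
v(u) = 199/4 (v(u) = -1*(-199/4) = 199/4)
v(F(2)) - O(-47) = 199/4 - 1*(-46) = 199/4 + 46 = 383/4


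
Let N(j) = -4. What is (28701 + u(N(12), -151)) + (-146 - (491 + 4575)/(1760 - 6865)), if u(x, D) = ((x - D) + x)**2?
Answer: 250170486/5105 ≈ 49005.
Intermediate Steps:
u(x, D) = (-D + 2*x)**2
(28701 + u(N(12), -151)) + (-146 - (491 + 4575)/(1760 - 6865)) = (28701 + (-151 - 2*(-4))**2) + (-146 - (491 + 4575)/(1760 - 6865)) = (28701 + (-151 + 8)**2) + (-146 - 5066/(-5105)) = (28701 + (-143)**2) + (-146 - 5066*(-1)/5105) = (28701 + 20449) + (-146 - 1*(-5066/5105)) = 49150 + (-146 + 5066/5105) = 49150 - 740264/5105 = 250170486/5105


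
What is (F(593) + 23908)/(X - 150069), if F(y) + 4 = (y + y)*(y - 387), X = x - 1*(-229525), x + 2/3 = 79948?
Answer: 80466/47821 ≈ 1.6826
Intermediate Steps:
x = 239842/3 (x = -2/3 + 79948 = 239842/3 ≈ 79947.)
X = 928417/3 (X = 239842/3 - 1*(-229525) = 239842/3 + 229525 = 928417/3 ≈ 3.0947e+5)
F(y) = -4 + 2*y*(-387 + y) (F(y) = -4 + (y + y)*(y - 387) = -4 + (2*y)*(-387 + y) = -4 + 2*y*(-387 + y))
(F(593) + 23908)/(X - 150069) = ((-4 - 774*593 + 2*593**2) + 23908)/(928417/3 - 150069) = ((-4 - 458982 + 2*351649) + 23908)/(478210/3) = ((-4 - 458982 + 703298) + 23908)*(3/478210) = (244312 + 23908)*(3/478210) = 268220*(3/478210) = 80466/47821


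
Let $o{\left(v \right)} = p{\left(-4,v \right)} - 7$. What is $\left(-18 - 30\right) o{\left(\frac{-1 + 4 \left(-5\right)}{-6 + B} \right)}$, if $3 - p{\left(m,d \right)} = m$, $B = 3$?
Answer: $0$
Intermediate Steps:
$p{\left(m,d \right)} = 3 - m$
$o{\left(v \right)} = 0$ ($o{\left(v \right)} = \left(3 - -4\right) - 7 = \left(3 + 4\right) - 7 = 7 - 7 = 0$)
$\left(-18 - 30\right) o{\left(\frac{-1 + 4 \left(-5\right)}{-6 + B} \right)} = \left(-18 - 30\right) 0 = \left(-48\right) 0 = 0$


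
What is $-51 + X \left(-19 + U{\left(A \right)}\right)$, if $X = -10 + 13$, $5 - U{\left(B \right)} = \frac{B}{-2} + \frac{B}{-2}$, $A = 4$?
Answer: $-81$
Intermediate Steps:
$U{\left(B \right)} = 5 + B$ ($U{\left(B \right)} = 5 - \left(\frac{B}{-2} + \frac{B}{-2}\right) = 5 - \left(B \left(- \frac{1}{2}\right) + B \left(- \frac{1}{2}\right)\right) = 5 - \left(- \frac{B}{2} - \frac{B}{2}\right) = 5 - - B = 5 + B$)
$X = 3$
$-51 + X \left(-19 + U{\left(A \right)}\right) = -51 + 3 \left(-19 + \left(5 + 4\right)\right) = -51 + 3 \left(-19 + 9\right) = -51 + 3 \left(-10\right) = -51 - 30 = -81$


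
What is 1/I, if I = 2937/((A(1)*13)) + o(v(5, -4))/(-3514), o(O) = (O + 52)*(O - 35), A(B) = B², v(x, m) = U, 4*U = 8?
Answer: 22841/5171892 ≈ 0.0044164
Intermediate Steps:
U = 2 (U = (¼)*8 = 2)
v(x, m) = 2
o(O) = (-35 + O)*(52 + O) (o(O) = (52 + O)*(-35 + O) = (-35 + O)*(52 + O))
I = 5171892/22841 (I = 2937/((1²*13)) + (-1820 + 2² + 17*2)/(-3514) = 2937/((1*13)) + (-1820 + 4 + 34)*(-1/3514) = 2937/13 - 1782*(-1/3514) = 2937*(1/13) + 891/1757 = 2937/13 + 891/1757 = 5171892/22841 ≈ 226.43)
1/I = 1/(5171892/22841) = 22841/5171892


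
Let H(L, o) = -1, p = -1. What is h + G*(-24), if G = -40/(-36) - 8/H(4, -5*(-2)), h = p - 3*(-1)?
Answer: -650/3 ≈ -216.67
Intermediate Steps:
h = 2 (h = -1 - 3*(-1) = -1 + 3 = 2)
G = 82/9 (G = -40/(-36) - 8/(-1) = -40*(-1/36) - 8*(-1) = 10/9 + 8 = 82/9 ≈ 9.1111)
h + G*(-24) = 2 + (82/9)*(-24) = 2 - 656/3 = -650/3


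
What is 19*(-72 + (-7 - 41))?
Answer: -2280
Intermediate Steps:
19*(-72 + (-7 - 41)) = 19*(-72 - 48) = 19*(-120) = -2280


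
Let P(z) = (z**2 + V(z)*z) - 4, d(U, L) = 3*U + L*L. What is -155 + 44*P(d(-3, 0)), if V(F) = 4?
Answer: 1649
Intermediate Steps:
d(U, L) = L**2 + 3*U (d(U, L) = 3*U + L**2 = L**2 + 3*U)
P(z) = -4 + z**2 + 4*z (P(z) = (z**2 + 4*z) - 4 = -4 + z**2 + 4*z)
-155 + 44*P(d(-3, 0)) = -155 + 44*(-4 + (0**2 + 3*(-3))**2 + 4*(0**2 + 3*(-3))) = -155 + 44*(-4 + (0 - 9)**2 + 4*(0 - 9)) = -155 + 44*(-4 + (-9)**2 + 4*(-9)) = -155 + 44*(-4 + 81 - 36) = -155 + 44*41 = -155 + 1804 = 1649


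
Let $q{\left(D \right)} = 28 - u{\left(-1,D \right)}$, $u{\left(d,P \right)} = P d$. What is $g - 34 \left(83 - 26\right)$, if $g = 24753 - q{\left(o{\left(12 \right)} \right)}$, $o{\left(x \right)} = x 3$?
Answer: $22751$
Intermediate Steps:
$o{\left(x \right)} = 3 x$
$q{\left(D \right)} = 28 + D$ ($q{\left(D \right)} = 28 - D \left(-1\right) = 28 - - D = 28 + D$)
$g = 24689$ ($g = 24753 - \left(28 + 3 \cdot 12\right) = 24753 - \left(28 + 36\right) = 24753 - 64 = 24689$)
$g - 34 \left(83 - 26\right) = 24689 - 34 \left(83 - 26\right) = 24689 - 1938 = 22751$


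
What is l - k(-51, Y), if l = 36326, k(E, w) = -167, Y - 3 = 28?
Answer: 36493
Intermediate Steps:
Y = 31 (Y = 3 + 28 = 31)
l - k(-51, Y) = 36326 - 1*(-167) = 36326 + 167 = 36493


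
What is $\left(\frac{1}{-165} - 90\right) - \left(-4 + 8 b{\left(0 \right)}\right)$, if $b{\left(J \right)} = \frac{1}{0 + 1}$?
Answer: $- \frac{15511}{165} \approx -94.006$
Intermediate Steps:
$b{\left(J \right)} = 1$ ($b{\left(J \right)} = 1^{-1} = 1$)
$\left(\frac{1}{-165} - 90\right) - \left(-4 + 8 b{\left(0 \right)}\right) = \left(\frac{1}{-165} - 90\right) + \left(\left(-8\right) 1 + 4\right) = \left(- \frac{1}{165} - 90\right) + \left(-8 + 4\right) = - \frac{14851}{165} - 4 = - \frac{15511}{165}$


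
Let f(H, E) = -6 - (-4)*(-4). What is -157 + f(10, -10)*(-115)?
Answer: 2373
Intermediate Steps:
f(H, E) = -22 (f(H, E) = -6 - 1*16 = -6 - 16 = -22)
-157 + f(10, -10)*(-115) = -157 - 22*(-115) = -157 + 2530 = 2373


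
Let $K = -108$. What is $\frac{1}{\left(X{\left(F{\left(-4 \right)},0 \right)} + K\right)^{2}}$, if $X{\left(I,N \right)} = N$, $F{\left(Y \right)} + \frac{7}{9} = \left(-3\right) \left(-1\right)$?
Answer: $\frac{1}{11664} \approx 8.5734 \cdot 10^{-5}$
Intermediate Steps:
$F{\left(Y \right)} = \frac{20}{9}$ ($F{\left(Y \right)} = - \frac{7}{9} - -3 = - \frac{7}{9} + 3 = \frac{20}{9}$)
$\frac{1}{\left(X{\left(F{\left(-4 \right)},0 \right)} + K\right)^{2}} = \frac{1}{\left(0 - 108\right)^{2}} = \frac{1}{\left(-108\right)^{2}} = \frac{1}{11664}$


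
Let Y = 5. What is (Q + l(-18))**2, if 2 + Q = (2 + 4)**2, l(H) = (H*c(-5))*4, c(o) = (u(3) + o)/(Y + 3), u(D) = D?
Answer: 2704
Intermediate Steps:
c(o) = 3/8 + o/8 (c(o) = (3 + o)/(5 + 3) = (3 + o)/8 = (3 + o)*(1/8) = 3/8 + o/8)
l(H) = -H (l(H) = (H*(3/8 + (1/8)*(-5)))*4 = (H*(3/8 - 5/8))*4 = (H*(-1/4))*4 = -H/4*4 = -H)
Q = 34 (Q = -2 + (2 + 4)**2 = -2 + 6**2 = -2 + 36 = 34)
(Q + l(-18))**2 = (34 - 1*(-18))**2 = (34 + 18)**2 = 52**2 = 2704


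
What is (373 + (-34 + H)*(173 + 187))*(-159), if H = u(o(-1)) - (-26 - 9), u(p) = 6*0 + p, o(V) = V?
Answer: -59307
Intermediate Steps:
u(p) = p (u(p) = 0 + p = p)
H = 34 (H = -1 - (-26 - 9) = -1 - 1*(-35) = -1 + 35 = 34)
(373 + (-34 + H)*(173 + 187))*(-159) = (373 + (-34 + 34)*(173 + 187))*(-159) = (373 + 0*360)*(-159) = (373 + 0)*(-159) = 373*(-159) = -59307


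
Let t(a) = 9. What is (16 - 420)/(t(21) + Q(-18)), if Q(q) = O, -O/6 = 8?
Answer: 404/39 ≈ 10.359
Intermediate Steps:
O = -48 (O = -6*8 = -48)
Q(q) = -48
(16 - 420)/(t(21) + Q(-18)) = (16 - 420)/(9 - 48) = -404/(-39) = -404*(-1/39) = 404/39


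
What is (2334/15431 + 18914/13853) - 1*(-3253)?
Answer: 99386261645/30537949 ≈ 3254.5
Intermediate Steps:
(2334/15431 + 18914/13853) - 1*(-3253) = (2334*(1/15431) + 18914*(1/13853)) + 3253 = (2334/15431 + 2702/1979) + 3253 = 46313548/30537949 + 3253 = 99386261645/30537949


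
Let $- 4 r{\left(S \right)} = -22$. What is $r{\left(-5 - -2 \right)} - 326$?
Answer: $- \frac{641}{2} \approx -320.5$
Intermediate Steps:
$r{\left(S \right)} = \frac{11}{2}$ ($r{\left(S \right)} = \left(- \frac{1}{4}\right) \left(-22\right) = \frac{11}{2}$)
$r{\left(-5 - -2 \right)} - 326 = \frac{11}{2} - 326 = - \frac{641}{2}$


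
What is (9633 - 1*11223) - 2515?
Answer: -4105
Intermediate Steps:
(9633 - 1*11223) - 2515 = (9633 - 11223) - 2515 = -1590 - 2515 = -4105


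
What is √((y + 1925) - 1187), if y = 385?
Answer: √1123 ≈ 33.511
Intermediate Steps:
√((y + 1925) - 1187) = √((385 + 1925) - 1187) = √(2310 - 1187) = √1123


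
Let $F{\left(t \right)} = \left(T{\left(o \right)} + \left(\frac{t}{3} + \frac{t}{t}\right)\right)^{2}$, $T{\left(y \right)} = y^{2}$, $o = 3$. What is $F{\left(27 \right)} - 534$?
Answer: $-173$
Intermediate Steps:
$F{\left(t \right)} = \left(10 + \frac{t}{3}\right)^{2}$ ($F{\left(t \right)} = \left(3^{2} + \left(\frac{t}{3} + \frac{t}{t}\right)\right)^{2} = \left(9 + \left(t \frac{1}{3} + 1\right)\right)^{2} = \left(9 + \left(\frac{t}{3} + 1\right)\right)^{2} = \left(9 + \left(1 + \frac{t}{3}\right)\right)^{2} = \left(10 + \frac{t}{3}\right)^{2}$)
$F{\left(27 \right)} - 534 = \frac{\left(30 + 27\right)^{2}}{9} - 534 = \frac{57^{2}}{9} - 534 = \frac{1}{9} \cdot 3249 - 534 = 361 - 534 = -173$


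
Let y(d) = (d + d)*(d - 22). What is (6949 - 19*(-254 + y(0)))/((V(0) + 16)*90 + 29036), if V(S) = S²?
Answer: 11775/30476 ≈ 0.38637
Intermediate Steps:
y(d) = 2*d*(-22 + d) (y(d) = (2*d)*(-22 + d) = 2*d*(-22 + d))
(6949 - 19*(-254 + y(0)))/((V(0) + 16)*90 + 29036) = (6949 - 19*(-254 + 2*0*(-22 + 0)))/((0² + 16)*90 + 29036) = (6949 - 19*(-254 + 2*0*(-22)))/((0 + 16)*90 + 29036) = (6949 - 19*(-254 + 0))/(16*90 + 29036) = (6949 - 19*(-254))/(1440 + 29036) = (6949 + 4826)/30476 = 11775*(1/30476) = 11775/30476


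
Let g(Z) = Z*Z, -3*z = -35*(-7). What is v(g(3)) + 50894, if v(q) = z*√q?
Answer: 50649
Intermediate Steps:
z = -245/3 (z = -(-35)*(-7)/3 = -⅓*245 = -245/3 ≈ -81.667)
g(Z) = Z²
v(q) = -245*√q/3
v(g(3)) + 50894 = -245*√(3²)/3 + 50894 = -245*√9/3 + 50894 = -245/3*3 + 50894 = -245 + 50894 = 50649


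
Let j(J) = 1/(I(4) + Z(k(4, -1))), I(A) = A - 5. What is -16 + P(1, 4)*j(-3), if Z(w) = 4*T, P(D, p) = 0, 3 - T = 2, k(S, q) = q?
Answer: -16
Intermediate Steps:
T = 1 (T = 3 - 1*2 = 3 - 2 = 1)
I(A) = -5 + A
Z(w) = 4 (Z(w) = 4*1 = 4)
j(J) = ⅓ (j(J) = 1/((-5 + 4) + 4) = 1/(-1 + 4) = 1/3 = ⅓)
-16 + P(1, 4)*j(-3) = -16 + 0*(⅓) = -16 + 0 = -16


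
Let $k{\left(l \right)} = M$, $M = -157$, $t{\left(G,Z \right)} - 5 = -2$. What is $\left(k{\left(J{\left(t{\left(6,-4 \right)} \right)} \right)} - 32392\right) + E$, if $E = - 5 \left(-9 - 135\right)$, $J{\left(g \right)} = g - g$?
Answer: $-31829$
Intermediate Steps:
$t{\left(G,Z \right)} = 3$ ($t{\left(G,Z \right)} = 5 - 2 = 3$)
$J{\left(g \right)} = 0$
$k{\left(l \right)} = -157$
$E = 720$ ($E = \left(-5\right) \left(-144\right) = 720$)
$\left(k{\left(J{\left(t{\left(6,-4 \right)} \right)} \right)} - 32392\right) + E = \left(-157 - 32392\right) + 720 = -32549 + 720 = -31829$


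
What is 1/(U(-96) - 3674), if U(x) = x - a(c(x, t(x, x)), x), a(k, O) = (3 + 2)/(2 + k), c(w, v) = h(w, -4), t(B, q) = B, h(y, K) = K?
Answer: -2/7535 ≈ -0.00026543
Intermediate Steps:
c(w, v) = -4
a(k, O) = 5/(2 + k)
U(x) = 5/2 + x (U(x) = x - 5/(2 - 4) = x - 5/(-2) = x - 5*(-1)/2 = x - 1*(-5/2) = x + 5/2 = 5/2 + x)
1/(U(-96) - 3674) = 1/((5/2 - 96) - 3674) = 1/(-187/2 - 3674) = 1/(-7535/2) = -2/7535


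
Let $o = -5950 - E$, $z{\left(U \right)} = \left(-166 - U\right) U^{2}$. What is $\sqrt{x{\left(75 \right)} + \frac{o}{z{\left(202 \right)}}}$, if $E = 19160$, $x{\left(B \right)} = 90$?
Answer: $\frac{51 \sqrt{11950570}}{18584} \approx 9.4869$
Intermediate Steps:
$z{\left(U \right)} = U^{2} \left(-166 - U\right)$
$o = -25110$ ($o = -5950 - 19160 = -25110$)
$\sqrt{x{\left(75 \right)} + \frac{o}{z{\left(202 \right)}}} = \sqrt{90 - \frac{25110}{202^{2} \left(-166 - 202\right)}} = \sqrt{90 - \frac{25110}{40804 \left(-166 - 202\right)}} = \sqrt{90 - \frac{25110}{40804 \left(-368\right)}} = \sqrt{90 - \frac{25110}{-15015872}} = \sqrt{90 - - \frac{12555}{7507936}} = \sqrt{90 + \frac{12555}{7507936}} = \sqrt{\frac{675726795}{7507936}} = \frac{51 \sqrt{11950570}}{18584}$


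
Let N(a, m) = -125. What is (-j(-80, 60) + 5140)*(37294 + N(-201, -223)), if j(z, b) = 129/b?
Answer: 3819374933/20 ≈ 1.9097e+8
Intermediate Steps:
(-j(-80, 60) + 5140)*(37294 + N(-201, -223)) = (-129/60 + 5140)*(37294 - 125) = (-129/60 + 5140)*37169 = (-1*43/20 + 5140)*37169 = (-43/20 + 5140)*37169 = (102757/20)*37169 = 3819374933/20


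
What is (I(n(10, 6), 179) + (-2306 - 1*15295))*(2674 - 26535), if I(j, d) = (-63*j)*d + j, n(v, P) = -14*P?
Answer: -22180779963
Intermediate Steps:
I(j, d) = j - 63*d*j (I(j, d) = -63*d*j + j = j - 63*d*j)
(I(n(10, 6), 179) + (-2306 - 1*15295))*(2674 - 26535) = ((-14*6)*(1 - 63*179) + (-2306 - 1*15295))*(2674 - 26535) = (-84*(1 - 11277) + (-2306 - 15295))*(-23861) = (-84*(-11276) - 17601)*(-23861) = (947184 - 17601)*(-23861) = 929583*(-23861) = -22180779963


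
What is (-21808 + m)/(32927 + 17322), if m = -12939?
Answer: -34747/50249 ≈ -0.69150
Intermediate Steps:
(-21808 + m)/(32927 + 17322) = (-21808 - 12939)/(32927 + 17322) = -34747/50249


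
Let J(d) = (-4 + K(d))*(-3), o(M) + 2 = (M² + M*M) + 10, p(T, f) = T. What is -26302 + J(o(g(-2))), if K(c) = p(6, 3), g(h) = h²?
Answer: -26308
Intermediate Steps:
K(c) = 6
o(M) = 8 + 2*M² (o(M) = -2 + ((M² + M*M) + 10) = -2 + ((M² + M²) + 10) = -2 + (2*M² + 10) = -2 + (10 + 2*M²) = 8 + 2*M²)
J(d) = -6 (J(d) = (-4 + 6)*(-3) = 2*(-3) = -6)
-26302 + J(o(g(-2))) = -26302 - 6 = -26308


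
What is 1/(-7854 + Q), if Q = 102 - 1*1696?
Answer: -1/9448 ≈ -0.00010584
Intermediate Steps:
Q = -1594 (Q = 102 - 1696 = -1594)
1/(-7854 + Q) = 1/(-7854 - 1594) = 1/(-9448) = -1/9448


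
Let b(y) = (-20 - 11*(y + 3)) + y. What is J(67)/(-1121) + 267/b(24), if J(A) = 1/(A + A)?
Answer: -40107431/44012702 ≈ -0.91127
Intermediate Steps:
J(A) = 1/(2*A)
b(y) = -53 - 10*y (b(y) = (-20 - 11*(3 + y)) + y = (-20 + (-33 - 11*y)) + y = (-53 - 11*y) + y = -53 - 10*y)
J(67)/(-1121) + 267/b(24) = ((½)/67)/(-1121) + 267/(-53 - 10*24) = ((½)*(1/67))*(-1/1121) + 267/(-53 - 240) = (1/134)*(-1/1121) + 267/(-293) = -1/150214 + 267*(-1/293) = -1/150214 - 267/293 = -40107431/44012702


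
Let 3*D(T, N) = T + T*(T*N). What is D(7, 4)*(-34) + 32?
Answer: -6806/3 ≈ -2268.7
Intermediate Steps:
D(T, N) = T/3 + N*T²/3 (D(T, N) = (T + T*(T*N))/3 = (T + T*(N*T))/3 = (T + N*T²)/3 = T/3 + N*T²/3)
D(7, 4)*(-34) + 32 = ((⅓)*7*(1 + 4*7))*(-34) + 32 = ((⅓)*7*(1 + 28))*(-34) + 32 = ((⅓)*7*29)*(-34) + 32 = (203/3)*(-34) + 32 = -6902/3 + 32 = -6806/3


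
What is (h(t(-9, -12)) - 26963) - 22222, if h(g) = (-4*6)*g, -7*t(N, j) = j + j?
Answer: -344871/7 ≈ -49267.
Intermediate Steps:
t(N, j) = -2*j/7 (t(N, j) = -(j + j)/7 = -2*j/7)
h(g) = -24*g
(h(t(-9, -12)) - 26963) - 22222 = (-(-48)*(-12)/7 - 26963) - 22222 = (-24*24/7 - 26963) - 22222 = (-576/7 - 26963) - 22222 = -189317/7 - 22222 = -344871/7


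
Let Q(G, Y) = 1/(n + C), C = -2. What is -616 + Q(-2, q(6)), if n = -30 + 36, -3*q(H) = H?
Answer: -2463/4 ≈ -615.75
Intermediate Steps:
q(H) = -H/3
n = 6
Q(G, Y) = ¼ (Q(G, Y) = 1/(6 - 2) = 1/4 = ¼)
-616 + Q(-2, q(6)) = -616 + ¼ = -2463/4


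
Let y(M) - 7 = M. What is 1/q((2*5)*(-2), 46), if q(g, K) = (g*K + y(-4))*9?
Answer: -1/8253 ≈ -0.00012117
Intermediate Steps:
y(M) = 7 + M
q(g, K) = 27 + 9*K*g (q(g, K) = (g*K + (7 - 4))*9 = (K*g + 3)*9 = (3 + K*g)*9 = 27 + 9*K*g)
1/q((2*5)*(-2), 46) = 1/(27 + 9*46*((2*5)*(-2))) = 1/(27 + 9*46*(10*(-2))) = 1/(27 + 9*46*(-20)) = 1/(27 - 8280) = 1/(-8253) = -1/8253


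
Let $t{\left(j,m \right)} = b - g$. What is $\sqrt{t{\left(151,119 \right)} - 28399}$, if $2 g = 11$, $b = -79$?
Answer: $\frac{i \sqrt{113934}}{2} \approx 168.77 i$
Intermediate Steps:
$g = \frac{11}{2}$ ($g = \frac{1}{2} \cdot 11 = \frac{11}{2} \approx 5.5$)
$t{\left(j,m \right)} = - \frac{169}{2}$ ($t{\left(j,m \right)} = -79 - \frac{11}{2} = - \frac{169}{2}$)
$\sqrt{t{\left(151,119 \right)} - 28399} = \sqrt{- \frac{169}{2} - 28399} = \sqrt{- \frac{56967}{2}} = \frac{i \sqrt{113934}}{2}$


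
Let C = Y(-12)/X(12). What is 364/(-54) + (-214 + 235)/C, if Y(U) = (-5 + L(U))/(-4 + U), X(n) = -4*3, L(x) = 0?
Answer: -109774/135 ≈ -813.14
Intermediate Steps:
X(n) = -12
Y(U) = -5/(-4 + U) (Y(U) = (-5 + 0)/(-4 + U) = -5/(-4 + U))
C = -5/192 (C = -5/(-4 - 12)/(-12) = -5/(-16)*(-1/12) = -5*(-1/16)*(-1/12) = (5/16)*(-1/12) = -5/192 ≈ -0.026042)
364/(-54) + (-214 + 235)/C = 364/(-54) + (-214 + 235)/(-5/192) = 364*(-1/54) + 21*(-192/5) = -182/27 - 4032/5 = -109774/135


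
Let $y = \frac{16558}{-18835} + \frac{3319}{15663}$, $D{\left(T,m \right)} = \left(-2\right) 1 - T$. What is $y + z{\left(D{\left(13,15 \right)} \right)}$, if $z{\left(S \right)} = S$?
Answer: $- \frac{4622023664}{295012605} \approx -15.667$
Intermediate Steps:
$D{\left(T,m \right)} = -2 - T$
$y = - \frac{196834589}{295012605}$ ($y = 16558 \left(- \frac{1}{18835}\right) + 3319 \cdot \frac{1}{15663} = - \frac{16558}{18835} + \frac{3319}{15663} = - \frac{196834589}{295012605} \approx -0.66721$)
$y + z{\left(D{\left(13,15 \right)} \right)} = - \frac{196834589}{295012605} - 15 = - \frac{4622023664}{295012605}$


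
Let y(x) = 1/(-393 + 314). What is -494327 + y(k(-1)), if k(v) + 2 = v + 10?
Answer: -39051834/79 ≈ -4.9433e+5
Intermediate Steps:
k(v) = 8 + v (k(v) = -2 + (v + 10) = -2 + (10 + v) = 8 + v)
y(x) = -1/79 (y(x) = 1/(-79) = -1/79)
-494327 + y(k(-1)) = -494327 - 1/79 = -39051834/79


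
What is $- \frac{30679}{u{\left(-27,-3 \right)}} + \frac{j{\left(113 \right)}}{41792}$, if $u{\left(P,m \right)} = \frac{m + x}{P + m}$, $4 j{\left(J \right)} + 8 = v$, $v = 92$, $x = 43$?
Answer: $\frac{961602597}{41792} \approx 23009.0$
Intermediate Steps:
$j{\left(J \right)} = 21$ ($j{\left(J \right)} = -2 + \frac{1}{4} \cdot 92 = -2 + 23 = 21$)
$u{\left(P,m \right)} = \frac{43 + m}{P + m}$ ($u{\left(P,m \right)} = \frac{m + 43}{P + m} = \frac{43 + m}{P + m}$)
$- \frac{30679}{u{\left(-27,-3 \right)}} + \frac{j{\left(113 \right)}}{41792} = - \frac{30679}{\frac{1}{-27 - 3} \left(43 - 3\right)} + \frac{21}{41792} = - \frac{30679}{\frac{1}{-30} \cdot 40} + 21 \cdot \frac{1}{41792} = - \frac{30679}{\left(- \frac{1}{30}\right) 40} + \frac{21}{41792} = - \frac{30679}{- \frac{4}{3}} + \frac{21}{41792} = \left(-30679\right) \left(- \frac{3}{4}\right) + \frac{21}{41792} = \frac{92037}{4} + \frac{21}{41792} = \frac{961602597}{41792}$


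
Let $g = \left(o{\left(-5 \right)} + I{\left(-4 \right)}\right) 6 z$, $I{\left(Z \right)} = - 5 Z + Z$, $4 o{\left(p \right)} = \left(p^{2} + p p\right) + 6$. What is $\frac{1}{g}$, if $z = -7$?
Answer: $- \frac{1}{1260} \approx -0.00079365$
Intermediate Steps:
$o{\left(p \right)} = \frac{3}{2} + \frac{p^{2}}{2}$ ($o{\left(p \right)} = \frac{\left(p^{2} + p p\right) + 6}{4} = \frac{\left(p^{2} + p^{2}\right) + 6}{4} = \frac{2 p^{2} + 6}{4} = \frac{6 + 2 p^{2}}{4} = \frac{3}{2} + \frac{p^{2}}{2}$)
$I{\left(Z \right)} = - 4 Z$
$g = -1260$ ($g = \left(\left(\frac{3}{2} + \frac{\left(-5\right)^{2}}{2}\right) - -16\right) 6 \left(-7\right) = \left(\left(\frac{3}{2} + \frac{1}{2} \cdot 25\right) + 16\right) 6 \left(-7\right) = \left(\left(\frac{3}{2} + \frac{25}{2}\right) + 16\right) 6 \left(-7\right) = \left(14 + 16\right) 6 \left(-7\right) = 30 \cdot 6 \left(-7\right) = 180 \left(-7\right) = -1260$)
$\frac{1}{g} = \frac{1}{-1260} = - \frac{1}{1260}$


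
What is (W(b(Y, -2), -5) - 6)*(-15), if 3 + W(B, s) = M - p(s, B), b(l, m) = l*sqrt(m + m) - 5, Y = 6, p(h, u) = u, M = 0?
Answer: 60 + 180*I ≈ 60.0 + 180.0*I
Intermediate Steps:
b(l, m) = -5 + l*sqrt(2)*sqrt(m) (b(l, m) = l*sqrt(2*m) - 5 = l*(sqrt(2)*sqrt(m)) - 5 = l*sqrt(2)*sqrt(m) - 5 = -5 + l*sqrt(2)*sqrt(m))
W(B, s) = -3 - B (W(B, s) = -3 + (0 - B) = -3 - B)
(W(b(Y, -2), -5) - 6)*(-15) = ((-3 - (-5 + 6*sqrt(2)*sqrt(-2))) - 6)*(-15) = ((-3 - (-5 + 6*sqrt(2)*(I*sqrt(2)))) - 6)*(-15) = ((-3 - (-5 + 12*I)) - 6)*(-15) = ((-3 + (5 - 12*I)) - 6)*(-15) = ((2 - 12*I) - 6)*(-15) = (-4 - 12*I)*(-15) = 60 + 180*I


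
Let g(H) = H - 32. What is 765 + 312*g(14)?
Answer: -4851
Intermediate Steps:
g(H) = -32 + H
765 + 312*g(14) = 765 + 312*(-32 + 14) = 765 + 312*(-18) = 765 - 5616 = -4851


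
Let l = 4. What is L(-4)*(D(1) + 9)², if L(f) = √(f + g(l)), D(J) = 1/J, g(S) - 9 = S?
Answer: 300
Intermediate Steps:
g(S) = 9 + S
D(J) = 1/J
L(f) = √(13 + f) (L(f) = √(f + (9 + 4)) = √(f + 13) = √(13 + f))
L(-4)*(D(1) + 9)² = √(13 - 4)*(1/1 + 9)² = √9*(1 + 9)² = 3*10² = 3*100 = 300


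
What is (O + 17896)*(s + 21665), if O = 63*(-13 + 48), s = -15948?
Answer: 114917417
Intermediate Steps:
O = 2205 (O = 63*35 = 2205)
(O + 17896)*(s + 21665) = (2205 + 17896)*(-15948 + 21665) = 20101*5717 = 114917417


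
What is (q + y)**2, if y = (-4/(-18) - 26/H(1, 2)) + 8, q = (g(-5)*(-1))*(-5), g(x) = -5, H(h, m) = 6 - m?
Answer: 175561/324 ≈ 541.85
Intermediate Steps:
q = -25 (q = -5*(-1)*(-5) = 5*(-5) = -25)
y = 31/18 (y = (-4/(-18) - 26/(6 - 1*2)) + 8 = (-4*(-1/18) - 26/(6 - 2)) + 8 = (2/9 - 26/4) + 8 = (2/9 - 26*1/4) + 8 = (2/9 - 13/2) + 8 = -113/18 + 8 = 31/18 ≈ 1.7222)
(q + y)**2 = (-25 + 31/18)**2 = (-419/18)**2 = 175561/324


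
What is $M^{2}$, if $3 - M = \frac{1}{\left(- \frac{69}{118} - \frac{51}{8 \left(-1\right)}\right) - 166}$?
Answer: $\frac{51678474241}{5718233161} \approx 9.0375$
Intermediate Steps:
$M = \frac{227329}{75619}$ ($M = 3 - \frac{1}{\left(- \frac{69}{118} - \frac{51}{8 \left(-1\right)}\right) - 166} = 3 - \frac{1}{\left(\left(-69\right) \frac{1}{118} - \frac{51}{-8}\right) - 166} = 3 - \frac{1}{\left(- \frac{69}{118} - - \frac{51}{8}\right) - 166} = 3 - \frac{1}{\left(- \frac{69}{118} + \frac{51}{8}\right) - 166} = 3 - \frac{1}{\frac{2733}{472} - 166} = 3 - \frac{1}{- \frac{75619}{472}} = 3 - - \frac{472}{75619} = 3 + \frac{472}{75619} = \frac{227329}{75619} \approx 3.0062$)
$M^{2} = \left(\frac{227329}{75619}\right)^{2} = \frac{51678474241}{5718233161}$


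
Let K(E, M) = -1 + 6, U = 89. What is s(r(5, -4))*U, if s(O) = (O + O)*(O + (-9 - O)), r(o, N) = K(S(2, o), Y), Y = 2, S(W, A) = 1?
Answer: -8010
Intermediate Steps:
K(E, M) = 5
r(o, N) = 5
s(O) = -18*O (s(O) = (2*O)*(-9) = -18*O)
s(r(5, -4))*U = -18*5*89 = -90*89 = -8010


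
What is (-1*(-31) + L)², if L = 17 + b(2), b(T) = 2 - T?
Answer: 2304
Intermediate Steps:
L = 17 (L = 17 + (2 - 1*2) = 17 + (2 - 2) = 17 + 0 = 17)
(-1*(-31) + L)² = (-1*(-31) + 17)² = (31 + 17)² = 48² = 2304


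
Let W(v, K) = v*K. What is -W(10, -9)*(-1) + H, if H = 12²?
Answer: 54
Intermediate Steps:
W(v, K) = K*v
H = 144
-W(10, -9)*(-1) + H = -(-9)*10*(-1) + 144 = -1*(-90)*(-1) + 144 = 90*(-1) + 144 = -90 + 144 = 54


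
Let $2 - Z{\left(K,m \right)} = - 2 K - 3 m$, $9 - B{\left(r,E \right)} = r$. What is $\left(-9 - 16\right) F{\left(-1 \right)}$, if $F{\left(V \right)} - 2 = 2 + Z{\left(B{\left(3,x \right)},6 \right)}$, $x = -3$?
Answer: $-900$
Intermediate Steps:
$B{\left(r,E \right)} = 9 - r$
$Z{\left(K,m \right)} = 2 + 2 K + 3 m$ ($Z{\left(K,m \right)} = 2 - \left(- 2 K - 3 m\right) = 2 - \left(- 3 m - 2 K\right) = 2 + \left(2 K + 3 m\right) = 2 + 2 K + 3 m$)
$F{\left(V \right)} = 36$ ($F{\left(V \right)} = 2 + \left(2 + \left(2 + 2 \left(9 - 3\right) + 3 \cdot 6\right)\right) = 2 + \left(2 + \left(2 + 2 \left(9 - 3\right) + 18\right)\right) = 2 + \left(2 + \left(2 + 2 \cdot 6 + 18\right)\right) = 2 + \left(2 + \left(2 + 12 + 18\right)\right) = 2 + \left(2 + 32\right) = 2 + 34 = 36$)
$\left(-9 - 16\right) F{\left(-1 \right)} = \left(-9 - 16\right) 36 = \left(-25\right) 36 = -900$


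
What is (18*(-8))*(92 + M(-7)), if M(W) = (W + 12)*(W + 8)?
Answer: -13968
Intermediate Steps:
M(W) = (8 + W)*(12 + W) (M(W) = (12 + W)*(8 + W) = (8 + W)*(12 + W))
(18*(-8))*(92 + M(-7)) = (18*(-8))*(92 + (96 + (-7)**2 + 20*(-7))) = -144*(92 + (96 + 49 - 140)) = -144*(92 + 5) = -144*97 = -13968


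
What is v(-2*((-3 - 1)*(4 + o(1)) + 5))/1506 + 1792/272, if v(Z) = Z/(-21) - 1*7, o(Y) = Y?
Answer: 1179701/179214 ≈ 6.5826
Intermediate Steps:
v(Z) = -7 - Z/21 (v(Z) = Z*(-1/21) - 7 = -Z/21 - 7 = -7 - Z/21)
v(-2*((-3 - 1)*(4 + o(1)) + 5))/1506 + 1792/272 = (-7 - (-2)*((-3 - 1)*(4 + 1) + 5)/21)/1506 + 1792/272 = (-7 - (-2)*(-4*5 + 5)/21)*(1/1506) + 1792*(1/272) = (-7 - (-2)*(-20 + 5)/21)*(1/1506) + 112/17 = (-7 - (-2)*(-15)/21)*(1/1506) + 112/17 = (-7 - 1/21*30)*(1/1506) + 112/17 = (-7 - 10/7)*(1/1506) + 112/17 = -59/7*1/1506 + 112/17 = -59/10542 + 112/17 = 1179701/179214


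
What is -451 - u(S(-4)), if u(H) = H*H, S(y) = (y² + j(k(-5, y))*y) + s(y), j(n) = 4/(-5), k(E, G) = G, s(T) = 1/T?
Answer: -324041/400 ≈ -810.10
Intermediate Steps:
s(T) = 1/T
j(n) = -⅘ (j(n) = 4*(-⅕) = -⅘)
S(y) = 1/y + y² - 4*y/5 (S(y) = (y² - 4*y/5) + 1/y = 1/y + y² - 4*y/5)
u(H) = H²
-451 - u(S(-4)) = -451 - (1/(-4) + (-4)² - ⅘*(-4))² = -451 - (-¼ + 16 + 16/5)² = -451 - (379/20)² = -451 - 1*143641/400 = -451 - 143641/400 = -324041/400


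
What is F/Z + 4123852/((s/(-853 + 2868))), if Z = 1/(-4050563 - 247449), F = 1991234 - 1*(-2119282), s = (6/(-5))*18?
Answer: -477020658495409/27 ≈ -1.7667e+13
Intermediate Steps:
s = -108/5 (s = (6*(-⅕))*18 = -6/5*18 = -108/5 ≈ -21.600)
F = 4110516 (F = 1991234 + 2119282 = 4110516)
Z = -1/4298012 (Z = 1/(-4298012) = -1/4298012 ≈ -2.3267e-7)
F/Z + 4123852/((s/(-853 + 2868))) = 4110516/(-1/4298012) + 4123852/((-108/(5*(-853 + 2868)))) = 4110516*(-4298012) + 4123852/((-108/5/2015)) = -17667047094192 + 4123852/((-108/5*1/2015)) = -17667047094192 + 4123852/(-108/10075) = -17667047094192 + 4123852*(-10075/108) = -17667047094192 - 10386952225/27 = -477020658495409/27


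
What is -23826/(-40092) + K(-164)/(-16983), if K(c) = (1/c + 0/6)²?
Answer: 906926298523/1526084499888 ≈ 0.59428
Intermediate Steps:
K(c) = c⁻² (K(c) = (1/c + 0*(⅙))² = (1/c + 0)² = (1/c)² = c⁻²)
-23826/(-40092) + K(-164)/(-16983) = -23826/(-40092) + 1/((-164)²*(-16983)) = -23826*(-1/40092) + (1/26896)*(-1/16983) = 3971/6682 - 1/456774768 = 906926298523/1526084499888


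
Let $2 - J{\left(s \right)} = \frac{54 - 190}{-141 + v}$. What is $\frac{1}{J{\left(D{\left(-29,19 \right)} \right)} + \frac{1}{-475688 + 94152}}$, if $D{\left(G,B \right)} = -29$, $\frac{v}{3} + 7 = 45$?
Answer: $- \frac{10301472}{31285979} \approx -0.32927$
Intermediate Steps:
$v = 114$ ($v = -21 + 3 \cdot 45 = -21 + 135 = 114$)
$J{\left(s \right)} = - \frac{82}{27}$ ($J{\left(s \right)} = 2 - \frac{54 - 190}{-141 + 114} = 2 - - \frac{136}{-27} = 2 - \left(-136\right) \left(- \frac{1}{27}\right) = 2 - \frac{136}{27} = - \frac{82}{27}$)
$\frac{1}{J{\left(D{\left(-29,19 \right)} \right)} + \frac{1}{-475688 + 94152}} = \frac{1}{- \frac{82}{27} + \frac{1}{-475688 + 94152}} = \frac{1}{- \frac{82}{27} + \frac{1}{-381536}} = \frac{1}{- \frac{82}{27} - \frac{1}{381536}} = \frac{1}{- \frac{31285979}{10301472}} = - \frac{10301472}{31285979}$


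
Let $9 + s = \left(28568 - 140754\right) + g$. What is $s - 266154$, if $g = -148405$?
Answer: $-526754$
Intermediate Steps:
$s = -260600$ ($s = -9 + \left(\left(28568 - 140754\right) - 148405\right) = -9 - 260591 = -260600$)
$s - 266154 = -260600 - 266154 = -526754$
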